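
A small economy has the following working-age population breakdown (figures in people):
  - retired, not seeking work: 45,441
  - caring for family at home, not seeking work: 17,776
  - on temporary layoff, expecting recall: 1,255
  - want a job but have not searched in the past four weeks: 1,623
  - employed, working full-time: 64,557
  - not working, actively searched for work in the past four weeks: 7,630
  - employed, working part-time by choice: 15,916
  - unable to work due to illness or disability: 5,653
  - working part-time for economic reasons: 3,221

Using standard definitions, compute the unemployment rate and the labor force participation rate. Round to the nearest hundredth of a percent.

Employed = 64,557 + 15,916 + 3,221 = 83,694 (anyone who worked, including part-time for economic reasons, counts as employed).
Unemployed = 1,255 + 7,630 = 8,885 (jobless and actively searching, or on temporary layoff).
Labor force = 83,694 + 8,885 = 92,579.
Not in labor force = 45,441 + 17,776 + 1,623 + 5,653 = 70,493 (those not working and not actively searching are outside the labor force — including those who want a job but have given up searching).
Civilian working-age population = 92,579 + 70,493 = 163,072.
Unemployment rate = 8,885 / 92,579 = 9.60%.
Labor force participation rate = 92,579 / 163,072 = 56.77%.

Unemployment rate ≈ 9.60%; labor force participation rate ≈ 56.77%.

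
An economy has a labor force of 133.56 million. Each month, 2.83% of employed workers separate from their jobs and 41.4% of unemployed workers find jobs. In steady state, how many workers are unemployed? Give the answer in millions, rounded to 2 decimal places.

About 8.55 million are unemployed in steady state.

Steady-state unemployment rate u* = s/(s+f) = 2.83/(2.83+41.4) = 0.063984.
Unemployed = u* × labor force = 0.063984 × 133.56 ≈ 8.55 million.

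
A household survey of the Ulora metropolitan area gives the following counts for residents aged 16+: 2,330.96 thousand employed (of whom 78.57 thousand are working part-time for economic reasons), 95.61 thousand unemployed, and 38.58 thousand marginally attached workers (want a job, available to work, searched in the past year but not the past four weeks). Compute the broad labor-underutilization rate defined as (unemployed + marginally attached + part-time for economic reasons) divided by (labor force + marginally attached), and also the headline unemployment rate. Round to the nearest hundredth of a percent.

Labor force = 2,330.96 + 95.61 = 2,426.57 thousand.
Numerator = 95.61 + 38.58 + 78.57 = 212.76 thousand.
Denominator = 2,426.57 + 38.58 = 2,465.15 thousand.
Broad rate = 212.76 / 2,465.15 = 8.63%.
Headline unemployment rate = 95.61 / 2,426.57 = 3.94%.

Broad underutilization rate ≈ 8.63%; headline unemployment rate ≈ 3.94%.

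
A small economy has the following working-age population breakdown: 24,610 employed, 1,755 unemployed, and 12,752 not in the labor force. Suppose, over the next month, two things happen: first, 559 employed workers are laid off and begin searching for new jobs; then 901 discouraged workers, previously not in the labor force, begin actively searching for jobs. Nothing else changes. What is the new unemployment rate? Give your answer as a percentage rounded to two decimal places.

Initially, labor force = 24,610 + 1,755 = 26,365, so u = 1,755/26,365 = 6.66%.
After the first change, employed falls and unemployed rises by 559; labor force unchanged → E = 24,051, U = 2,314, labor force = 26,365.
After the second change, unemployed and labor force both rise by 901 → E = 24,051, U = 3,215, labor force = 27,266.
New unemployment rate = 3,215 / 27,266 = 11.79%.

New unemployment rate ≈ 11.79%.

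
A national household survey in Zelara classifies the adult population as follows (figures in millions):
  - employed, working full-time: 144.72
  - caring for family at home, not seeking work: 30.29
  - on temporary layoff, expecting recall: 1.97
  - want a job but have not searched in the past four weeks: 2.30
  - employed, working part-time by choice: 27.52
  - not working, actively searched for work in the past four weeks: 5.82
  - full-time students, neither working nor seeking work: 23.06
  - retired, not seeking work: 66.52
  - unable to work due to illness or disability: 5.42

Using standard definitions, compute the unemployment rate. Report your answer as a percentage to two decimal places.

Unemployment rate ≈ 4.33%.

Employed = 144.72 + 27.52 = 172.24 million.
Unemployed = 1.97 + 5.82 = 7.79 million (jobless and actively searching, or on temporary layoff).
Labor force = 172.24 + 7.79 = 180.03 million.
Unemployment rate = 7.79 / 180.03 = 4.33%.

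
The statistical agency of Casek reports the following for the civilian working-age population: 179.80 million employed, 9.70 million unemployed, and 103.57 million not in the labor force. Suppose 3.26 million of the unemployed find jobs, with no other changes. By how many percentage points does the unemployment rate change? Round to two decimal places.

The unemployment rate changes by −1.72 percentage points.

Initially, labor force = 179.80 + 9.70 = 189.50 million, so u = 9.70/189.50 = 5.12%.
After the change, unemployed falls and employed rises by 3.26; labor force unchanged → E = 183.06, U = 6.44, labor force = 189.50 million.
New unemployment rate = 6.44 / 189.50 = 3.40%.
Change = 3.40% − 5.12% = −1.72 percentage points.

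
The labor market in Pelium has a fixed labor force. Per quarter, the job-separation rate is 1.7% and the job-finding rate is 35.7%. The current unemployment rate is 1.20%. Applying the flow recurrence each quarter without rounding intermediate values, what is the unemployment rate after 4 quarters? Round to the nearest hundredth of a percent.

With a fixed labor force, u_{t+1} = u_t + s·(1−u_t) − f·u_t = u_t·(1−s−f) + s.
Here 1−s−f = 0.626 and s = 0.017.
u_1 = 0.012000 × 0.626 + 0.017 = 0.024512.
u_2 = 0.024512 × 0.626 + 0.017 = 0.032345.
u_3 = 0.032345 × 0.626 + 0.017 = 0.037248.
u_4 = 0.037248 × 0.626 + 0.017 = 0.040317.

Unemployment rate after four quarters ≈ 4.03%.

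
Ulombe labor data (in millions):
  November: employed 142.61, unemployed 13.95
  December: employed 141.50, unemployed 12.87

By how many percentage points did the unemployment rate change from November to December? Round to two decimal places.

November: labor force = 142.61 + 13.95 = 156.56; u = 13.95/156.56 = 8.91%.
December: labor force = 141.50 + 12.87 = 154.37; u = 12.87/154.37 = 8.34%.
Change = 8.34% − 8.91% = −0.57 pp.

The unemployment rate changed by −0.57 percentage points.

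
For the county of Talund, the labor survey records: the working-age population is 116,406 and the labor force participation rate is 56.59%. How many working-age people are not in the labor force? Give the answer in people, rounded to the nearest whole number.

About 50,532 are not in the labor force.

Share not in the labor force = 1 − 0.5659 = 0.4341.
Not in labor force = 0.4341 × 116,406 ≈ 50,532.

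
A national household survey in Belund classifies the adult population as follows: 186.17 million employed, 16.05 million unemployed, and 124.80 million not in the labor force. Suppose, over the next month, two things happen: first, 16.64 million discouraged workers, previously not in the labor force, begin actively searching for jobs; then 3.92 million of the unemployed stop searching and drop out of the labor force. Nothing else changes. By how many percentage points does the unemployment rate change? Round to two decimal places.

The unemployment rate changes by +5.45 percentage points.

Initially, labor force = 186.17 + 16.05 = 202.22 million, so u = 16.05/202.22 = 7.94%.
After the first change, unemployed and labor force both rise by 16.64 → E = 186.17, U = 32.69, labor force = 218.86 million.
After the second change, unemployed and labor force both fall by 3.92 → E = 186.17, U = 28.77, labor force = 214.94 million.
New unemployment rate = 28.77 / 214.94 = 13.39%.
Change = 13.39% − 7.94% = +5.45 percentage points.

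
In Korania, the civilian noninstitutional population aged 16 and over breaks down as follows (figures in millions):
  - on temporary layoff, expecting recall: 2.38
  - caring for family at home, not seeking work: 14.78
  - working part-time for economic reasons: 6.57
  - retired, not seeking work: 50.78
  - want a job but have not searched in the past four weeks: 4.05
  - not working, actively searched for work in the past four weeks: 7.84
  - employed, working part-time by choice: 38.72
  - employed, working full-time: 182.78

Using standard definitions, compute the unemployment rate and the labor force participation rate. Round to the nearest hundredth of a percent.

Unemployment rate ≈ 4.29%; labor force participation rate ≈ 77.39%.

Employed = 6.57 + 38.72 + 182.78 = 228.07 million (anyone who worked, including part-time for economic reasons, counts as employed).
Unemployed = 2.38 + 7.84 = 10.22 million (jobless and actively searching, or on temporary layoff).
Labor force = 228.07 + 10.22 = 238.29 million.
Not in labor force = 14.78 + 50.78 + 4.05 = 69.61 million (those not working and not actively searching are outside the labor force — including those who want a job but have given up searching).
Civilian working-age population = 238.29 + 69.61 = 307.90 million.
Unemployment rate = 10.22 / 238.29 = 4.29%.
Labor force participation rate = 238.29 / 307.90 = 77.39%.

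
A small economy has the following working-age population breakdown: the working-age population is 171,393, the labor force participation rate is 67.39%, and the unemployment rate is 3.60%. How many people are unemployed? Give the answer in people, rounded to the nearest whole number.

About 4,158 are unemployed.

Labor force = 0.6739 × 171,393 = 115,502.
Unemployed = 0.0360 × 115,502 ≈ 4,158.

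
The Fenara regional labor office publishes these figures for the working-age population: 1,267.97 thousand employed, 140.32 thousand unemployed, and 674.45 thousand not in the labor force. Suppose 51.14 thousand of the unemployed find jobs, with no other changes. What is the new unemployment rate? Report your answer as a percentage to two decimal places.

New unemployment rate ≈ 6.33%.

Initially, labor force = 1,267.97 + 140.32 = 1,408.29 thousand, so u = 140.32/1,408.29 = 9.96%.
After the change, unemployed falls and employed rises by 51.14; labor force unchanged → E = 1,319.11, U = 89.18, labor force = 1,408.29 thousand.
New unemployment rate = 89.18 / 1,408.29 = 6.33%.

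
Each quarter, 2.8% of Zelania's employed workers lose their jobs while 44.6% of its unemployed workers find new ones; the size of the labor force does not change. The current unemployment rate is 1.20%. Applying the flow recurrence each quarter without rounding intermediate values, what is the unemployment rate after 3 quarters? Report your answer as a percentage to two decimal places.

Unemployment rate after three quarters ≈ 5.22%.

With a fixed labor force, u_{t+1} = u_t + s·(1−u_t) − f·u_t = u_t·(1−s−f) + s.
Here 1−s−f = 0.526 and s = 0.028.
u_1 = 0.012000 × 0.526 + 0.028 = 0.034312.
u_2 = 0.034312 × 0.526 + 0.028 = 0.046048.
u_3 = 0.046048 × 0.526 + 0.028 = 0.052221.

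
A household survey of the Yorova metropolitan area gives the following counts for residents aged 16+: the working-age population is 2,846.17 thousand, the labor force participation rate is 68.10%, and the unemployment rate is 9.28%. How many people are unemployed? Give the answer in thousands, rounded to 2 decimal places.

About 179.87 thousand are unemployed.

Labor force = 0.6810 × 2,846.17 = 1,938.24 thousand.
Unemployed = 0.0928 × 1,938.24 ≈ 179.87 thousand.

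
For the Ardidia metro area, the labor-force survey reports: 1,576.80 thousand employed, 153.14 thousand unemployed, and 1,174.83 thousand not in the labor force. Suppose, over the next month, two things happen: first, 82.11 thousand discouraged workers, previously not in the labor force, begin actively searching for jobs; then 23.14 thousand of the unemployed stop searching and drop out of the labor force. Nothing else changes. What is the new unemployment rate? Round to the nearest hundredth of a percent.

Initially, labor force = 1,576.80 + 153.14 = 1,729.94 thousand, so u = 153.14/1,729.94 = 8.85%.
After the first change, unemployed and labor force both rise by 82.11 → E = 1,576.80, U = 235.25, labor force = 1,812.05 thousand.
After the second change, unemployed and labor force both fall by 23.14 → E = 1,576.80, U = 212.11, labor force = 1,788.91 thousand.
New unemployment rate = 212.11 / 1,788.91 = 11.86%.

New unemployment rate ≈ 11.86%.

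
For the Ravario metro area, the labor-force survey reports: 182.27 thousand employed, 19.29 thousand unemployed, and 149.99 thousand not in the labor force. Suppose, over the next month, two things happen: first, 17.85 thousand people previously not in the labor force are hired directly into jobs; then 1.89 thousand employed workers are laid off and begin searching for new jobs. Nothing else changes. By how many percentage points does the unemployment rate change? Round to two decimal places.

Initially, labor force = 182.27 + 19.29 = 201.56 thousand, so u = 19.29/201.56 = 9.57%.
After the first change, employed and labor force both rise by 17.85; unemployed unchanged → E = 200.12, U = 19.29, labor force = 219.41 thousand.
After the second change, employed falls and unemployed rises by 1.89; labor force unchanged → E = 198.23, U = 21.18, labor force = 219.41 thousand.
New unemployment rate = 21.18 / 219.41 = 9.65%.
Change = 9.65% − 9.57% = +0.08 percentage points.

The unemployment rate changes by +0.08 percentage points.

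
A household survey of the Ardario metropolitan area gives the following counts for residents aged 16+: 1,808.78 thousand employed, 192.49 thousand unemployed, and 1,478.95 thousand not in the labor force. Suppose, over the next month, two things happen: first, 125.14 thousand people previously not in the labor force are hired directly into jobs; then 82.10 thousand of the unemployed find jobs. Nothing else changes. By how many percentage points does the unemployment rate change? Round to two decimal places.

Initially, labor force = 1,808.78 + 192.49 = 2,001.27 thousand, so u = 192.49/2,001.27 = 9.62%.
After the first change, employed and labor force both rise by 125.14; unemployed unchanged → E = 1,933.92, U = 192.49, labor force = 2,126.41 thousand.
After the second change, unemployed falls and employed rises by 82.10; labor force unchanged → E = 2,016.02, U = 110.39, labor force = 2,126.41 thousand.
New unemployment rate = 110.39 / 2,126.41 = 5.19%.
Change = 5.19% − 9.62% = −4.43 percentage points.

The unemployment rate changes by −4.43 percentage points.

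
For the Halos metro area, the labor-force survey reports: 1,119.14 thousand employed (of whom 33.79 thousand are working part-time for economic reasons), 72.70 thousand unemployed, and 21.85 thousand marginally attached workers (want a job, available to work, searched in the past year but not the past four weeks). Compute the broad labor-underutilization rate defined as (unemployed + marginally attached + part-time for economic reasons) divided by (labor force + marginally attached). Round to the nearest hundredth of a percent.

Labor force = 1,119.14 + 72.70 = 1,191.84 thousand.
Numerator = 72.70 + 21.85 + 33.79 = 128.34 thousand.
Denominator = 1,191.84 + 21.85 = 1,213.69 thousand.
Broad rate = 128.34 / 1,213.69 = 10.57%.

Broad underutilization rate ≈ 10.57%.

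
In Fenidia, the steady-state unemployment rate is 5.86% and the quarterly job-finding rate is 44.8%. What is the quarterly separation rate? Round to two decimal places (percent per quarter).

Separation rate ≈ 2.79% per quarter.

From u* = s/(s+f): s = u·f/(1−u).
s = 0.0586 × 44.8 / (1 − 0.0586) = 2.6253 / 0.9414 ≈ 2.79% per quarter.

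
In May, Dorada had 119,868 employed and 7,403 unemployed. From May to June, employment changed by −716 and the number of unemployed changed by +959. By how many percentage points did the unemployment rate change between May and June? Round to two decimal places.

May: labor force = 119,868 + 7,403 = 127,271; u = 7,403/127,271 = 5.82%.
June: labor force = 119,152 + 8,362 = 127,514; u = 8,362/127,514 = 6.56%.
Change = 6.56% − 5.82% = +0.74 pp.

The unemployment rate changed by +0.74 percentage points.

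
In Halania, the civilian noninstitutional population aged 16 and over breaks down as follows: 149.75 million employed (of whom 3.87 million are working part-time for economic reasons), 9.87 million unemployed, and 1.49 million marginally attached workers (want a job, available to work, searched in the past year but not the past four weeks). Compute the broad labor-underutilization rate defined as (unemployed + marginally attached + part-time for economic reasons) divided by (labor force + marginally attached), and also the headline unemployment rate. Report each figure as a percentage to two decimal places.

Labor force = 149.75 + 9.87 = 159.62 million.
Numerator = 9.87 + 1.49 + 3.87 = 15.23 million.
Denominator = 159.62 + 1.49 = 161.11 million.
Broad rate = 15.23 / 161.11 = 9.45%.
Headline unemployment rate = 9.87 / 159.62 = 6.18%.

Broad underutilization rate ≈ 9.45%; headline unemployment rate ≈ 6.18%.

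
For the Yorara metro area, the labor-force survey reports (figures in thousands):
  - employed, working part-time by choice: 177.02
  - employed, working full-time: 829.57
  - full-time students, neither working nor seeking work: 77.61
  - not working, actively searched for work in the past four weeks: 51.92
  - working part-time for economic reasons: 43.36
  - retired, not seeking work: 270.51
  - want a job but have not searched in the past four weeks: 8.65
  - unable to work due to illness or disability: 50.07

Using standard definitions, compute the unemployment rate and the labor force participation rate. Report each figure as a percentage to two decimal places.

Employed = 177.02 + 829.57 + 43.36 = 1,049.95 thousand (anyone who worked, including part-time for economic reasons, counts as employed).
Unemployed = 51.92 thousand.
Labor force = 1,049.95 + 51.92 = 1,101.87 thousand.
Not in labor force = 77.61 + 270.51 + 8.65 + 50.07 = 406.84 thousand (those not working and not actively searching are outside the labor force — including those who want a job but have given up searching).
Civilian working-age population = 1,101.87 + 406.84 = 1,508.71 thousand.
Unemployment rate = 51.92 / 1,101.87 = 4.71%.
Labor force participation rate = 1,101.87 / 1,508.71 = 73.03%.

Unemployment rate ≈ 4.71%; labor force participation rate ≈ 73.03%.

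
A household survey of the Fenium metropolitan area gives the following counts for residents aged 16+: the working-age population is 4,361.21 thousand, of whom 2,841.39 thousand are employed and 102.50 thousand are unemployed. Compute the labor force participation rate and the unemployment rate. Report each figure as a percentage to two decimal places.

Labor force participation rate ≈ 67.50%; unemployment rate ≈ 3.48%.

Labor force = employed + unemployed = 2,841.39 + 102.50 = 2,943.89 thousand.
Unemployment rate = 102.50 / 2,943.89 = 3.48%.
Labor force participation rate = 2,943.89 / 4,361.21 = 67.50%.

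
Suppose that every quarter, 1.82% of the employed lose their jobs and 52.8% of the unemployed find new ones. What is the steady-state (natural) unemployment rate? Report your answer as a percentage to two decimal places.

At steady state the flows balance: s·E = f·U, so U/(E+U) = s/(s+f).
u* = 1.82 / (1.82 + 52.8) = 1.82 / 54.62 = 3.33%.

Steady-state unemployment rate ≈ 3.33%.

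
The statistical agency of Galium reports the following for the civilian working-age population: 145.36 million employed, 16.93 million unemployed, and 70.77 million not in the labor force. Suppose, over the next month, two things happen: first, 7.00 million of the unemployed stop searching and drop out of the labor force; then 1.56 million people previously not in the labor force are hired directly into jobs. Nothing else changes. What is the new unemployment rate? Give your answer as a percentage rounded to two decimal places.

Initially, labor force = 145.36 + 16.93 = 162.29 million, so u = 16.93/162.29 = 10.43%.
After the first change, unemployed and labor force both fall by 7.00 → E = 145.36, U = 9.93, labor force = 155.29 million.
After the second change, employed and labor force both rise by 1.56; unemployed unchanged → E = 146.92, U = 9.93, labor force = 156.85 million.
New unemployment rate = 9.93 / 156.85 = 6.33%.

New unemployment rate ≈ 6.33%.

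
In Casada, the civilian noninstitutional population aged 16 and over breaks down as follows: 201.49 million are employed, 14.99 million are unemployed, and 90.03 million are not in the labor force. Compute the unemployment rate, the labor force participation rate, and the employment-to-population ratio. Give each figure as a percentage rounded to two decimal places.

Labor force = employed + unemployed = 201.49 + 14.99 = 216.48 million.
Working-age population = 216.48 + 90.03 = 306.51 million.
Unemployment rate = 14.99 / 216.48 = 6.92%.
Labor force participation rate = 216.48 / 306.51 = 70.63%.
Employment-population ratio = 201.49 / 306.51 = 65.74%.

Unemployment rate ≈ 6.92%; labor force participation rate ≈ 70.63%; employment-population ratio ≈ 65.74%.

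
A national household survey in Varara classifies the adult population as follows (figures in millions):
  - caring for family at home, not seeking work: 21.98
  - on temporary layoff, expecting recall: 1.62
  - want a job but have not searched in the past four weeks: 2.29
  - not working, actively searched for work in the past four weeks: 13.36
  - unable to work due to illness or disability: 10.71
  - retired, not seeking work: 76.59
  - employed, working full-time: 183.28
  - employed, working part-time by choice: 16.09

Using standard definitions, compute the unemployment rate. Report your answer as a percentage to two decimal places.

Unemployment rate ≈ 6.99%.

Employed = 183.28 + 16.09 = 199.37 million.
Unemployed = 1.62 + 13.36 = 14.98 million (jobless and actively searching, or on temporary layoff).
Labor force = 199.37 + 14.98 = 214.35 million.
Unemployment rate = 14.98 / 214.35 = 6.99%.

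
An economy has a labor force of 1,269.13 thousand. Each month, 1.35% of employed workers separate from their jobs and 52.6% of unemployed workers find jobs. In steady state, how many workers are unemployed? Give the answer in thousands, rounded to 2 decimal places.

Steady-state unemployment rate u* = s/(s+f) = 1.35/(1.35+52.6) = 0.025023.
Unemployed = u* × labor force = 0.025023 × 1,269.13 ≈ 31.76 thousand.

About 31.76 thousand are unemployed in steady state.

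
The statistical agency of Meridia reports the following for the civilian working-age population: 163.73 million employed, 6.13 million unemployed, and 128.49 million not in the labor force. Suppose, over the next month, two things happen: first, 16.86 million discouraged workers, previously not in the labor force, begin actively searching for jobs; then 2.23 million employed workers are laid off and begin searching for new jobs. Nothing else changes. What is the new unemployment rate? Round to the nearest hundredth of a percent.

New unemployment rate ≈ 13.51%.

Initially, labor force = 163.73 + 6.13 = 169.86 million, so u = 6.13/169.86 = 3.61%.
After the first change, unemployed and labor force both rise by 16.86 → E = 163.73, U = 22.99, labor force = 186.72 million.
After the second change, employed falls and unemployed rises by 2.23; labor force unchanged → E = 161.50, U = 25.22, labor force = 186.72 million.
New unemployment rate = 25.22 / 186.72 = 13.51%.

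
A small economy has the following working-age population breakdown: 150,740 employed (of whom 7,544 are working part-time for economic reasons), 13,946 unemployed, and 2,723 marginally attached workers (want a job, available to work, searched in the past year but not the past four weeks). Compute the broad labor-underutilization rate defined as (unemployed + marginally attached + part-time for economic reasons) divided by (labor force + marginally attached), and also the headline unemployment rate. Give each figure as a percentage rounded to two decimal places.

Broad underutilization rate ≈ 14.46%; headline unemployment rate ≈ 8.47%.

Labor force = 150,740 + 13,946 = 164,686.
Numerator = 13,946 + 2,723 + 7,544 = 24,213.
Denominator = 164,686 + 2,723 = 167,409.
Broad rate = 24,213 / 167,409 = 14.46%.
Headline unemployment rate = 13,946 / 164,686 = 8.47%.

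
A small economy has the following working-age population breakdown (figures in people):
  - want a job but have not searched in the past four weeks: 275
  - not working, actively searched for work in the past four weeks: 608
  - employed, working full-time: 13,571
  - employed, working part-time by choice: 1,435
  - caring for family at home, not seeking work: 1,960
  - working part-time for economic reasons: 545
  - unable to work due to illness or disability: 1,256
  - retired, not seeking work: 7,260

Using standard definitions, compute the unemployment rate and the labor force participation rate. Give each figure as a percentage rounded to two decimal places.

Unemployment rate ≈ 3.76%; labor force participation rate ≈ 60.05%.

Employed = 13,571 + 1,435 + 545 = 15,551 (anyone who worked, including part-time for economic reasons, counts as employed).
Unemployed = 608.
Labor force = 15,551 + 608 = 16,159.
Not in labor force = 275 + 1,960 + 1,256 + 7,260 = 10,751 (those not working and not actively searching are outside the labor force — including those who want a job but have given up searching).
Civilian working-age population = 16,159 + 10,751 = 26,910.
Unemployment rate = 608 / 16,159 = 3.76%.
Labor force participation rate = 16,159 / 26,910 = 60.05%.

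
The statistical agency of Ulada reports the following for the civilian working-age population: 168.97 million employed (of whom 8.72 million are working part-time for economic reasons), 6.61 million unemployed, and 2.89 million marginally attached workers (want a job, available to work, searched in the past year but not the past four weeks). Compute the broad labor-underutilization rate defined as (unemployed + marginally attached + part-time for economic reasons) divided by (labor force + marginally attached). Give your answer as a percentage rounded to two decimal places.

Labor force = 168.97 + 6.61 = 175.58 million.
Numerator = 6.61 + 2.89 + 8.72 = 18.22 million.
Denominator = 175.58 + 2.89 = 178.47 million.
Broad rate = 18.22 / 178.47 = 10.21%.

Broad underutilization rate ≈ 10.21%.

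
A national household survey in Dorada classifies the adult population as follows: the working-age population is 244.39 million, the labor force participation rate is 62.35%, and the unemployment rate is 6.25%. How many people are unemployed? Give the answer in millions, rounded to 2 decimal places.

About 9.52 million are unemployed.

Labor force = 0.6235 × 244.39 = 152.38 million.
Unemployed = 0.0625 × 152.38 ≈ 9.52 million.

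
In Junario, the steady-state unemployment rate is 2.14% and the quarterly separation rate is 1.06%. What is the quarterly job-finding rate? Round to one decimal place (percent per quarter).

Job-finding rate ≈ 48.5% per quarter.

From u* = s/(s+f): f = s·(1−u)/u.
f = 1.06 × (1 − 0.0214) / 0.0214 = 1.0373 / 0.0214 ≈ 48.5% per quarter.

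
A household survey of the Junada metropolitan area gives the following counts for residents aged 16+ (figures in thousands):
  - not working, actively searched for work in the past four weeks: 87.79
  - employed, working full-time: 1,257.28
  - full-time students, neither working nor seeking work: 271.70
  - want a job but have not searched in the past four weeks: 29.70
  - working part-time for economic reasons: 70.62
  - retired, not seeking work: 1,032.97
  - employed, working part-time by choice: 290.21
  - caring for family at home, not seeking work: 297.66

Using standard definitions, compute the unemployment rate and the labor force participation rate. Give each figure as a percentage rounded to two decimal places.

Unemployment rate ≈ 5.15%; labor force participation rate ≈ 51.11%.

Employed = 1,257.28 + 70.62 + 290.21 = 1,618.11 thousand (anyone who worked, including part-time for economic reasons, counts as employed).
Unemployed = 87.79 thousand.
Labor force = 1,618.11 + 87.79 = 1,705.90 thousand.
Not in labor force = 271.70 + 29.70 + 1,032.97 + 297.66 = 1,632.03 thousand (those not working and not actively searching are outside the labor force — including those who want a job but have given up searching).
Civilian working-age population = 1,705.90 + 1,632.03 = 3,337.93 thousand.
Unemployment rate = 87.79 / 1,705.90 = 5.15%.
Labor force participation rate = 1,705.90 / 3,337.93 = 51.11%.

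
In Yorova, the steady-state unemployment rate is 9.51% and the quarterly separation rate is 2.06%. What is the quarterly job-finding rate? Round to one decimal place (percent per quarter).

Job-finding rate ≈ 19.6% per quarter.

From u* = s/(s+f): f = s·(1−u)/u.
f = 2.06 × (1 − 0.0951) / 0.0951 = 1.8641 / 0.0951 ≈ 19.6% per quarter.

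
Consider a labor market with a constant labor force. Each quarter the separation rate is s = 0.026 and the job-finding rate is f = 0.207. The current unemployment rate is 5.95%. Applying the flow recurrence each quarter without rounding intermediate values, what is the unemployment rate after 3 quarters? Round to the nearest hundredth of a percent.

Unemployment rate after three quarters ≈ 8.81%.

With a fixed labor force, u_{t+1} = u_t + s·(1−u_t) − f·u_t = u_t·(1−s−f) + s.
Here 1−s−f = 0.767 and s = 0.026.
u_1 = 0.059500 × 0.767 + 0.026 = 0.071636.
u_2 = 0.071636 × 0.767 + 0.026 = 0.080945.
u_3 = 0.080945 × 0.767 + 0.026 = 0.088085.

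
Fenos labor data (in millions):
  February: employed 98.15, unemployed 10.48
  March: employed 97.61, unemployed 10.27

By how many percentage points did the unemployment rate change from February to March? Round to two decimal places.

The unemployment rate changed by −0.13 percentage points.

February: labor force = 98.15 + 10.48 = 108.63; u = 10.48/108.63 = 9.65%.
March: labor force = 97.61 + 10.27 = 107.88; u = 10.27/107.88 = 9.52%.
Change = 9.52% − 9.65% = −0.13 pp.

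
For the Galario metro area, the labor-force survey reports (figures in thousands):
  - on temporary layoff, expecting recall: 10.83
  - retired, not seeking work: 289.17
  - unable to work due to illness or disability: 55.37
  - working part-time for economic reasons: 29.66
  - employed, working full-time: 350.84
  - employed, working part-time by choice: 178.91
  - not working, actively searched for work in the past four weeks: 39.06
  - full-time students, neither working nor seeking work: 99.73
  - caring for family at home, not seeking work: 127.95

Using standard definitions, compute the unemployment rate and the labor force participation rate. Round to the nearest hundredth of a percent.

Unemployment rate ≈ 8.19%; labor force participation rate ≈ 51.57%.

Employed = 29.66 + 350.84 + 178.91 = 559.41 thousand (anyone who worked, including part-time for economic reasons, counts as employed).
Unemployed = 10.83 + 39.06 = 49.89 thousand (jobless and actively searching, or on temporary layoff).
Labor force = 559.41 + 49.89 = 609.30 thousand.
Not in labor force = 289.17 + 55.37 + 99.73 + 127.95 = 572.22 thousand (those not working and not actively searching are outside the labor force).
Civilian working-age population = 609.30 + 572.22 = 1,181.52 thousand.
Unemployment rate = 49.89 / 609.30 = 8.19%.
Labor force participation rate = 609.30 / 1,181.52 = 51.57%.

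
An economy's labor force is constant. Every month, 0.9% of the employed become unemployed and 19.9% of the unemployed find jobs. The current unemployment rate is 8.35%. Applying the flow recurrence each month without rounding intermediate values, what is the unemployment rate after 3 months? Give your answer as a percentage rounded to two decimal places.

With a fixed labor force, u_{t+1} = u_t + s·(1−u_t) − f·u_t = u_t·(1−s−f) + s.
Here 1−s−f = 0.792 and s = 0.009.
u_1 = 0.083500 × 0.792 + 0.009 = 0.075132.
u_2 = 0.075132 × 0.792 + 0.009 = 0.068505.
u_3 = 0.068505 × 0.792 + 0.009 = 0.063256.

Unemployment rate after three months ≈ 6.33%.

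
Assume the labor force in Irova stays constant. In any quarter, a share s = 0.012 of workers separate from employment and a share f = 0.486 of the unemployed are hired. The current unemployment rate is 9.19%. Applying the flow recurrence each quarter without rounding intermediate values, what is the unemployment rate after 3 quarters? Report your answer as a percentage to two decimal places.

Unemployment rate after three quarters ≈ 3.27%.

With a fixed labor force, u_{t+1} = u_t + s·(1−u_t) − f·u_t = u_t·(1−s−f) + s.
Here 1−s−f = 0.502 and s = 0.012.
u_1 = 0.091900 × 0.502 + 0.012 = 0.058134.
u_2 = 0.058134 × 0.502 + 0.012 = 0.041183.
u_3 = 0.041183 × 0.502 + 0.012 = 0.032674.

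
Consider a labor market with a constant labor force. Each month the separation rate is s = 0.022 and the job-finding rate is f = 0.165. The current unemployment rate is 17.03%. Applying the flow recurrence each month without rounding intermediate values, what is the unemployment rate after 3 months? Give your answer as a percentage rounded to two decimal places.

With a fixed labor force, u_{t+1} = u_t + s·(1−u_t) − f·u_t = u_t·(1−s−f) + s.
Here 1−s−f = 0.813 and s = 0.022.
u_1 = 0.170300 × 0.813 + 0.022 = 0.160454.
u_2 = 0.160454 × 0.813 + 0.022 = 0.152449.
u_3 = 0.152449 × 0.813 + 0.022 = 0.145941.

Unemployment rate after three months ≈ 14.59%.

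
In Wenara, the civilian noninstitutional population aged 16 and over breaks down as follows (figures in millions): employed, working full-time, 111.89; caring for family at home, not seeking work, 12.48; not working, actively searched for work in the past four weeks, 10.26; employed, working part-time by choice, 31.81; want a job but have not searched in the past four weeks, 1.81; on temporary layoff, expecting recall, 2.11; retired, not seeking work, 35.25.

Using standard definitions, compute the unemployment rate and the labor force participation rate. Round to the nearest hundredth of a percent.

Unemployment rate ≈ 7.93%; labor force participation rate ≈ 75.91%.

Employed = 111.89 + 31.81 = 143.70 million.
Unemployed = 10.26 + 2.11 = 12.37 million (jobless and actively searching, or on temporary layoff).
Labor force = 143.70 + 12.37 = 156.07 million.
Not in labor force = 12.48 + 1.81 + 35.25 = 49.54 million (those not working and not actively searching are outside the labor force — including those who want a job but have given up searching).
Civilian working-age population = 156.07 + 49.54 = 205.61 million.
Unemployment rate = 12.37 / 156.07 = 7.93%.
Labor force participation rate = 156.07 / 205.61 = 75.91%.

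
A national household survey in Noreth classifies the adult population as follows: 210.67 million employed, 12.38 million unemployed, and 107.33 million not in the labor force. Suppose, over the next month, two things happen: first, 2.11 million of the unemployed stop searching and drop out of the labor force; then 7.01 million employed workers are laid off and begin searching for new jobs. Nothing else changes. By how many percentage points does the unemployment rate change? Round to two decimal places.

Initially, labor force = 210.67 + 12.38 = 223.05 million, so u = 12.38/223.05 = 5.55%.
After the first change, unemployed and labor force both fall by 2.11 → E = 210.67, U = 10.27, labor force = 220.94 million.
After the second change, employed falls and unemployed rises by 7.01; labor force unchanged → E = 203.66, U = 17.28, labor force = 220.94 million.
New unemployment rate = 17.28 / 220.94 = 7.82%.
Change = 7.82% − 5.55% = +2.27 percentage points.

The unemployment rate changes by +2.27 percentage points.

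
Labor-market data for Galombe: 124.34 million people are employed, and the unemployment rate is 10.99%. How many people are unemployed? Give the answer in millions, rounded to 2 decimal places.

Let U be the number unemployed. The labor force is E + U, and U/(E+U) = 0.1099.
So U = 0.1099 × 124.34 / (1 − 0.1099) = 13.6650 / 0.8901 ≈ 15.35 million.

About 15.35 million are unemployed.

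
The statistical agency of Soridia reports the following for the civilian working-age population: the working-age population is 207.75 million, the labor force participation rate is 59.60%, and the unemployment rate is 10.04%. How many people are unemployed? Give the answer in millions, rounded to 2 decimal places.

Labor force = 0.5960 × 207.75 = 123.82 million.
Unemployed = 0.1004 × 123.82 ≈ 12.43 million.

About 12.43 million are unemployed.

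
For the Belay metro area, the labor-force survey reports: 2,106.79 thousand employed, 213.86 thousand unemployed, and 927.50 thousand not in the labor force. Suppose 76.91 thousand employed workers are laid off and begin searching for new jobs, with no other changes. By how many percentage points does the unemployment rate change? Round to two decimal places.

Initially, labor force = 2,106.79 + 213.86 = 2,320.65 thousand, so u = 213.86/2,320.65 = 9.22%.
After the change, employed falls and unemployed rises by 76.91; labor force unchanged → E = 2,029.88, U = 290.77, labor force = 2,320.65 thousand.
New unemployment rate = 290.77 / 2,320.65 = 12.53%.
Change = 12.53% − 9.22% = +3.31 percentage points.

The unemployment rate changes by +3.31 percentage points.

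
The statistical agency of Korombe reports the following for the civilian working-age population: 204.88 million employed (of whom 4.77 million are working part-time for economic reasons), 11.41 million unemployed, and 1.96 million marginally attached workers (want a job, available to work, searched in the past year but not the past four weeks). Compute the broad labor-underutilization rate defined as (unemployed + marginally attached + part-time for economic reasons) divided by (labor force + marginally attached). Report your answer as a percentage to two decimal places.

Broad underutilization rate ≈ 8.31%.

Labor force = 204.88 + 11.41 = 216.29 million.
Numerator = 11.41 + 1.96 + 4.77 = 18.14 million.
Denominator = 216.29 + 1.96 = 218.25 million.
Broad rate = 18.14 / 218.25 = 8.31%.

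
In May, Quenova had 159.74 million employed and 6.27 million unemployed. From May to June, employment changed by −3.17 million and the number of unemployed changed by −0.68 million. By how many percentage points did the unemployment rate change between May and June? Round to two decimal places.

The unemployment rate changed by −0.33 percentage points.

May: labor force = 159.74 + 6.27 = 166.01; u = 6.27/166.01 = 3.78%.
June: labor force = 156.57 + 5.59 = 162.16; u = 5.59/162.16 = 3.45%.
Change = 3.45% − 3.78% = −0.33 pp.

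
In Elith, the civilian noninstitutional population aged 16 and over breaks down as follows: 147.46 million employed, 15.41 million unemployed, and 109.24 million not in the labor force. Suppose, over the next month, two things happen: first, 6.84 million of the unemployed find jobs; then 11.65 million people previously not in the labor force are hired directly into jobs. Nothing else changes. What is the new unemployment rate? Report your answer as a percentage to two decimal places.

Initially, labor force = 147.46 + 15.41 = 162.87 million, so u = 15.41/162.87 = 9.46%.
After the first change, unemployed falls and employed rises by 6.84; labor force unchanged → E = 154.30, U = 8.57, labor force = 162.87 million.
After the second change, employed and labor force both rise by 11.65; unemployed unchanged → E = 165.95, U = 8.57, labor force = 174.52 million.
New unemployment rate = 8.57 / 174.52 = 4.91%.

New unemployment rate ≈ 4.91%.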